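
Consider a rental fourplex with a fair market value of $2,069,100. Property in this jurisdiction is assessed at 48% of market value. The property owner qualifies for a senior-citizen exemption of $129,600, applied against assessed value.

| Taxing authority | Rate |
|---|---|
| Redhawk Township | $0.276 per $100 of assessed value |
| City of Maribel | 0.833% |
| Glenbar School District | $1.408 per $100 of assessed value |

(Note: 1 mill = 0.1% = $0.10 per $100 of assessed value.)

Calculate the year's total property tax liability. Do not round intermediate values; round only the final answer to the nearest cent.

Assessed value = $2,069,100 × 0.48 = $993,168
Taxable value = $993,168 − $129,600 = $863,568
Redhawk Township: $863,568 × 0.00276 = $2,383.44768
City of Maribel: $863,568 × 0.00833 = $7,193.52144
Glenbar School District: $863,568 × 0.01408 = $12,159.03744
Total = $21,736.00656

$21,736.01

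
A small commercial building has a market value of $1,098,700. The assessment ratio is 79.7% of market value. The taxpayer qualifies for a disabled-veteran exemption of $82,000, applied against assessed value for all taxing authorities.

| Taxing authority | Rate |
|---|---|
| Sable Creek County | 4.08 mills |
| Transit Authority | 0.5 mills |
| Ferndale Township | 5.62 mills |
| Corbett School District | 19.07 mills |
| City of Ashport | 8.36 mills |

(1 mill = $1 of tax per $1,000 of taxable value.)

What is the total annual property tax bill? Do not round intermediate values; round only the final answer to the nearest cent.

Assessed value = $1,098,700 × 0.797 = $875,663.9
Taxable value = $875,663.9 − $82,000 = $793,663.9
Sable Creek County: $793,663.9 × 0.00408 = $3,238.148712
Transit Authority: $793,663.9 × 0.0005 = $396.83195
Ferndale Township: $793,663.9 × 0.00562 = $4,460.391118
Corbett School District: $793,663.9 × 0.01907 = $15,135.170573
City of Ashport: $793,663.9 × 0.00836 = $6,635.030204
Total = $3,238.148712 + $396.83195 + $4,460.391118 + $15,135.170573 + $6,635.030204 = $29,865.572557

$29,865.57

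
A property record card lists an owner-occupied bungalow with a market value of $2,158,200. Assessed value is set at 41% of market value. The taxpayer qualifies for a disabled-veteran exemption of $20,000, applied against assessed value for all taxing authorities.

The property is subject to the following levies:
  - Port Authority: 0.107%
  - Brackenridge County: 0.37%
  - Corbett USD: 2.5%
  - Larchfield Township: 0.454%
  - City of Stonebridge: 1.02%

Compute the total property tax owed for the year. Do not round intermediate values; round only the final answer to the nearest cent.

$38,495.01

Assessed value = $2,158,200 × 0.41 = $884,862
Taxable value = $884,862 − $20,000 = $864,862
Port Authority: $864,862 × 0.00107 = $925.40234
Brackenridge County: $864,862 × 0.0037 = $3,199.9894
Corbett USD: $864,862 × 0.025 = $21,621.55
Larchfield Township: $864,862 × 0.00454 = $3,926.47348
City of Stonebridge: $864,862 × 0.0102 = $8,821.5924
Total = $925.40234 + $3,199.9894 + $21,621.55 + $3,926.47348 + $8,821.5924 = $38,495.00762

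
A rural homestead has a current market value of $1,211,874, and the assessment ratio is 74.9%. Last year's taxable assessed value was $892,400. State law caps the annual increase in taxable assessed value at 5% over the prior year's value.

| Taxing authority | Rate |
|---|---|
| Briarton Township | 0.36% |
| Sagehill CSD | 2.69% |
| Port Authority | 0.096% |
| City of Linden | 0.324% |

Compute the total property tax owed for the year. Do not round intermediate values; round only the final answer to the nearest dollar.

Uncapped assessed value = $1,211,874 × 0.749 = $907,693.626
Cap limit = $892,400 × 1.05 = $937,020
Taxable assessed value = min($907,693.626, $937,020) = $907,693.626 (cap does not bind)
Briarton Township: $907,693.626 × 0.0036 = $3,267.6970536
Sagehill CSD: $907,693.626 × 0.0269 = $24,416.9585394
Port Authority: $907,693.626 × 0.00096 = $871.38588096
City of Linden: $907,693.626 × 0.00324 = $2,940.92734824
Total = $31,496.9688222

$31,497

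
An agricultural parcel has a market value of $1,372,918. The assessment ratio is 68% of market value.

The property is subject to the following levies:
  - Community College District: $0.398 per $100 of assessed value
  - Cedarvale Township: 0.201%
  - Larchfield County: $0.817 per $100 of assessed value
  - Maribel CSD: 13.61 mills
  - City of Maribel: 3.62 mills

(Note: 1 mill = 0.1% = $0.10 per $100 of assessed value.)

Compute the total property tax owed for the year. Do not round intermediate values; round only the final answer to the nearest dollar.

$29,305

Assessed value = $1,372,918 × 0.68 = $933,584.24
Community College District: $933,584.24 × 0.00398 = $3,715.6652752
Cedarvale Township: $933,584.24 × 0.00201 = $1,876.5043224
Larchfield County: $933,584.24 × 0.00817 = $7,627.3832408
Maribel CSD: $933,584.24 × 0.01361 = $12,706.0815064
City of Maribel: $933,584.24 × 0.00362 = $3,379.5749488
Total = $29,305.2092936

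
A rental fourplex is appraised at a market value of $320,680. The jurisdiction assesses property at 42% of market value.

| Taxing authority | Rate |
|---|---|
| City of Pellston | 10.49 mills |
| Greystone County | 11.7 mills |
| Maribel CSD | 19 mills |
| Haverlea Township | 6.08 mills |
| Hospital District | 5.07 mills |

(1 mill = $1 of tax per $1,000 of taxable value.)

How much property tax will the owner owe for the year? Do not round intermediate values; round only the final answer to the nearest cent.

Assessed value = $320,680 × 0.42 = $134,685.6
City of Pellston: $134,685.6 × 0.01049 = $1,412.851944
Greystone County: $134,685.6 × 0.0117 = $1,575.82152
Maribel CSD: $134,685.6 × 0.019 = $2,559.0264
Haverlea Township: $134,685.6 × 0.00608 = $818.888448
Hospital District: $134,685.6 × 0.00507 = $682.855992
Total = $1,412.851944 + $1,575.82152 + $2,559.0264 + $818.888448 + $682.855992 = $7,049.444304

$7,049.44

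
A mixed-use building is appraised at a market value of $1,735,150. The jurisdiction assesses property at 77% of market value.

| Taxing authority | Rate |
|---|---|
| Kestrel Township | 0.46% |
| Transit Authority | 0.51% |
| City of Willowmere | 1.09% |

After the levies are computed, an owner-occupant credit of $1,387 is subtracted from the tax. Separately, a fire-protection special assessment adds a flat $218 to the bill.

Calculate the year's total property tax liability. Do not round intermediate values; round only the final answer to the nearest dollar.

Assessed value = $1,735,150 × 0.77 = $1,336,065.5
Kestrel Township: $1,336,065.5 × 0.0046 = $6,145.9013
Transit Authority: $1,336,065.5 × 0.0051 = $6,813.93405
City of Willowmere: $1,336,065.5 × 0.0109 = $14,563.11395
Levies subtotal = $27,522.9493
After credit = $27,522.9493 − $1,387 = $26,135.9493
Total = $26,135.9493 + $218 = $26,353.9493

$26,354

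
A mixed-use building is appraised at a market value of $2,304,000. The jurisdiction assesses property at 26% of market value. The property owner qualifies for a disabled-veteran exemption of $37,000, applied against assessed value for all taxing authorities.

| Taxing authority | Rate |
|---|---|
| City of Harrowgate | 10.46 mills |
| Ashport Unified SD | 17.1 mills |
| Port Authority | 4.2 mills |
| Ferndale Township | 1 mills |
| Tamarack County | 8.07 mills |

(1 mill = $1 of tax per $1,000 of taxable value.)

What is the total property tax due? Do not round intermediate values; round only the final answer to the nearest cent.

$22,948.09

Assessed value = $2,304,000 × 0.26 = $599,040
Taxable value = $599,040 − $37,000 = $562,040
City of Harrowgate: $562,040 × 0.01046 = $5,878.9384
Ashport Unified SD: $562,040 × 0.0171 = $9,610.884
Port Authority: $562,040 × 0.0042 = $2,360.568
Ferndale Township: $562,040 × 0.001 = $562.04
Tamarack County: $562,040 × 0.00807 = $4,535.6628
Total = $5,878.9384 + $9,610.884 + $2,360.568 + $562.04 + $4,535.6628 = $22,948.0932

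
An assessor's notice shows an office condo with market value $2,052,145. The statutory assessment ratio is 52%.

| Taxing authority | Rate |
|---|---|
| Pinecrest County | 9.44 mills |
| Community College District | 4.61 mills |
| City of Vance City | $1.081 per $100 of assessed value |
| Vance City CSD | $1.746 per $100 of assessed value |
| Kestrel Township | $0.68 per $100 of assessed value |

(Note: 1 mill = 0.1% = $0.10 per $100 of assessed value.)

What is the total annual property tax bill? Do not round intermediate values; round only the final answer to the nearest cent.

$52,416.71

Assessed value = $2,052,145 × 0.52 = $1,067,115.4
Pinecrest County: $1,067,115.4 × 0.00944 = $10,073.569376
Community College District: $1,067,115.4 × 0.00461 = $4,919.401994
City of Vance City: $1,067,115.4 × 0.01081 = $11,535.517474
Vance City CSD: $1,067,115.4 × 0.01746 = $18,631.834884
Kestrel Township: $1,067,115.4 × 0.0068 = $7,256.38472
Total = $52,416.708448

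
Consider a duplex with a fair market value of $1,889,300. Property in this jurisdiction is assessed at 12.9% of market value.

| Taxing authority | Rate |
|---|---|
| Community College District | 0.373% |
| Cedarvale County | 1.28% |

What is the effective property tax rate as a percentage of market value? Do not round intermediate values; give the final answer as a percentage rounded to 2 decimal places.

0.21%

Assessed value = $1,889,300 × 0.129 = $243,719.7
Community College District: $243,719.7 × 0.00373 = $909.074481
Cedarvale County: $243,719.7 × 0.0128 = $3,119.61216
Total tax = $4,028.686641
Effective rate = $4,028.686641 ÷ $1,889,300 = 0.21% of market value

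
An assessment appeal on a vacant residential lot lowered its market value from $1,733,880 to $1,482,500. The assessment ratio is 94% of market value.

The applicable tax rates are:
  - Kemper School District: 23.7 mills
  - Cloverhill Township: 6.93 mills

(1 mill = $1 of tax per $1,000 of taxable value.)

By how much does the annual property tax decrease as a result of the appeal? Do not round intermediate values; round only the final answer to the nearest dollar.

$7,238

Old assessed value = $1,733,880 × 0.94 = $1,629,847.2
New assessed value = $1,482,500 × 0.94 = $1,393,550
Combined rate = 0.0237 + 0.00693 = 0.03063
Old tax = $1,629,847.2 × 0.03063 = $49,922.219736
New tax = $1,393,550 × 0.03063 = $42,684.4365
Reduction = $49,922.219736 − $42,684.4365 = $7,237.783236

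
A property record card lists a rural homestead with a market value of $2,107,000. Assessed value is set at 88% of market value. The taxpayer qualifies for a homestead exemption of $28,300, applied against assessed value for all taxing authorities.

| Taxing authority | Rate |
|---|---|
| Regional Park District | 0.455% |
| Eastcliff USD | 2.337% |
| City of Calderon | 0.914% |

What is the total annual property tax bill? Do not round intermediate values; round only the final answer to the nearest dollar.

$67,666

Assessed value = $2,107,000 × 0.88 = $1,854,160
Taxable value = $1,854,160 − $28,300 = $1,825,860
Regional Park District: $1,825,860 × 0.00455 = $8,307.663
Eastcliff USD: $1,825,860 × 0.02337 = $42,670.3482
City of Calderon: $1,825,860 × 0.00914 = $16,688.3604
Total = $8,307.663 + $42,670.3482 + $16,688.3604 = $67,666.3716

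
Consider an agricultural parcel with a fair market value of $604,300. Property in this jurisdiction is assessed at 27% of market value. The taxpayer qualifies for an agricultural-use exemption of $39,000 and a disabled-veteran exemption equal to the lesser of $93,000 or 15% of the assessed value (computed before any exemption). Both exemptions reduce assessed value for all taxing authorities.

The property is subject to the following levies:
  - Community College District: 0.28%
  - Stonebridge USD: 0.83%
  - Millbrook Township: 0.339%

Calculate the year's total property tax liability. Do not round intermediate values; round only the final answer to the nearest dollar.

Assessed value = $604,300 × 0.27 = $163,161
Disabled-veteran exemption = min($93,000, 15% × $163,161) = min($93,000, $24,474.15) = $24,474.15 (percentage binds)
Taxable value = $163,161 − $39,000 − $24,474.15 = $99,686.85
Community College District: $99,686.85 × 0.0028 = $279.12318
Stonebridge USD: $99,686.85 × 0.0083 = $827.400855
Millbrook Township: $99,686.85 × 0.00339 = $337.9384215
Total = $1,444.4624565

$1,444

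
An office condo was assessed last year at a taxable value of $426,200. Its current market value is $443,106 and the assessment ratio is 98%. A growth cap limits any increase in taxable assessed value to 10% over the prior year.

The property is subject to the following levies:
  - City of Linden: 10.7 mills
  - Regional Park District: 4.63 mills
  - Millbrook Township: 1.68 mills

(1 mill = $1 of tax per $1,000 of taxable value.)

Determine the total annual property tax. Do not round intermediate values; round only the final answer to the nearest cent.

$7,386.49

Uncapped assessed value = $443,106 × 0.98 = $434,243.88
Cap limit = $426,200 × 1.1 = $468,820
Taxable assessed value = min($434,243.88, $468,820) = $434,243.88 (cap does not bind)
City of Linden: $434,243.88 × 0.0107 = $4,646.409516
Regional Park District: $434,243.88 × 0.00463 = $2,010.5491644
Millbrook Township: $434,243.88 × 0.00168 = $729.5297184
Total = $7,386.4883988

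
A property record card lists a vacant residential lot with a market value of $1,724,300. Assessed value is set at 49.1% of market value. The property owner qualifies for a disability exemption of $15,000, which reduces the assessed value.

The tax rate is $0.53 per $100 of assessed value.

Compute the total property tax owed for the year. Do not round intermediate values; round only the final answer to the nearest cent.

Assessed value = $1,724,300 × 0.491 = $846,631.3
Taxable value = $846,631.3 − $15,000 = $831,631.3
Tax = $831,631.3 × 0.0053 = $4,407.64589

$4,407.65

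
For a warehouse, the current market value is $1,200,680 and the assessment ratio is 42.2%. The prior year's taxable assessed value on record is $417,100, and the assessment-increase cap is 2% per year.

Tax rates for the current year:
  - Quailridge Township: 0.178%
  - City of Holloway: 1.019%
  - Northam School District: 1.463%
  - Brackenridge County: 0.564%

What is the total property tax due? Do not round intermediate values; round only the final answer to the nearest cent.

$13,716.25

Uncapped assessed value = $1,200,680 × 0.422 = $506,686.96
Cap limit = $417,100 × 1.02 = $425,442
Taxable assessed value = min($506,686.96, $425,442) = $425,442 (cap binds)
Quailridge Township: $425,442 × 0.00178 = $757.28676
City of Holloway: $425,442 × 0.01019 = $4,335.25398
Northam School District: $425,442 × 0.01463 = $6,224.21646
Brackenridge County: $425,442 × 0.00564 = $2,399.49288
Total = $13,716.25008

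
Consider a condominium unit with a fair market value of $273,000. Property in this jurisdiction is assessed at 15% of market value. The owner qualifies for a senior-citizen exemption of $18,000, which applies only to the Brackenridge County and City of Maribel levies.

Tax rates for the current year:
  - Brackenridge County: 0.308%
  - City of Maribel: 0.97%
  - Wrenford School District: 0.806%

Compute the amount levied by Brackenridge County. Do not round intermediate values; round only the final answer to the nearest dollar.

$71

Assessed value = $273,000 × 0.15 = $40,950
Brackenridge County taxable value = $40,950 − $18,000 = $22,950
Brackenridge County levy = $22,950 × 0.00308 = $70.686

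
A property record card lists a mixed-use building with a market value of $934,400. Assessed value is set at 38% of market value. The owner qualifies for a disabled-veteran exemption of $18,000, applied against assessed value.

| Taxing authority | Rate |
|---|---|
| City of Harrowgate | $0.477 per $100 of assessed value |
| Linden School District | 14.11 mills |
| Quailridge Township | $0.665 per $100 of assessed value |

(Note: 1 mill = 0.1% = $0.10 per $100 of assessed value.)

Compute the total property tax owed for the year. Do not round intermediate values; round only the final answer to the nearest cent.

$8,605.45

Assessed value = $934,400 × 0.38 = $355,072
Taxable value = $355,072 − $18,000 = $337,072
City of Harrowgate: $337,072 × 0.00477 = $1,607.83344
Linden School District: $337,072 × 0.01411 = $4,756.08592
Quailridge Township: $337,072 × 0.00665 = $2,241.5288
Total = $8,605.44816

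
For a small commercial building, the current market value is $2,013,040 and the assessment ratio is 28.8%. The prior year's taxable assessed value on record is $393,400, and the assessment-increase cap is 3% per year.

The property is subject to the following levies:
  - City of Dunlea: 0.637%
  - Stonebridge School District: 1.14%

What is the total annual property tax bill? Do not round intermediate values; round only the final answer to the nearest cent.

Uncapped assessed value = $2,013,040 × 0.288 = $579,755.52
Cap limit = $393,400 × 1.03 = $405,202
Taxable assessed value = min($579,755.52, $405,202) = $405,202 (cap binds)
City of Dunlea: $405,202 × 0.00637 = $2,581.13674
Stonebridge School District: $405,202 × 0.0114 = $4,619.3028
Total = $7,200.43954

$7,200.44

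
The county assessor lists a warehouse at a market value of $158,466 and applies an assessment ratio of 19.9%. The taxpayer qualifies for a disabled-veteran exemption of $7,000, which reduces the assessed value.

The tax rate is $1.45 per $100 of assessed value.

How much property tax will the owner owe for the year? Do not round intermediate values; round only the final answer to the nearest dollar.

Assessed value = $158,466 × 0.199 = $31,534.734
Taxable value = $31,534.734 − $7,000 = $24,534.734
Tax = $24,534.734 × 0.0145 = $355.753643

$356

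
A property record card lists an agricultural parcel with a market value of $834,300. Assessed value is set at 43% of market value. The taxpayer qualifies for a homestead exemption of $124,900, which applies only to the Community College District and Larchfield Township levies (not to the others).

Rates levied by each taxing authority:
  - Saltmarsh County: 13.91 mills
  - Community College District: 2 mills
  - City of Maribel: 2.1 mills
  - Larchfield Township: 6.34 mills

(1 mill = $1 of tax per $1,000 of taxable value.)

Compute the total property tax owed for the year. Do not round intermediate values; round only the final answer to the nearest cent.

Assessed value = $834,300 × 0.43 = $358,749
Saltmarsh County: $358,749 × 0.01391 = $4,990.19859
Community College District: ($358,749 − $124,900) × 0.002 = $233,849 × 0.002 = $467.698
City of Maribel: $358,749 × 0.0021 = $753.3729
Larchfield Township: ($358,749 − $124,900) × 0.00634 = $233,849 × 0.00634 = $1,482.60266
Total = $7,693.87215

$7,693.87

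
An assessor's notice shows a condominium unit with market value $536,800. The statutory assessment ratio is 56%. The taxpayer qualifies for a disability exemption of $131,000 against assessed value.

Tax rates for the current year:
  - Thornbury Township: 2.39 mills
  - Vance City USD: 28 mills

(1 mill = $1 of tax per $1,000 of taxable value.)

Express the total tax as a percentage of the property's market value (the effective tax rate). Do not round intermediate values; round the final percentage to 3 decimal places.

0.960%

Assessed value = $536,800 × 0.56 = $300,608
Taxable value = $300,608 − $131,000 = $169,608
Thornbury Township: $169,608 × 0.00239 = $405.36312
Vance City USD: $169,608 × 0.028 = $4,749.024
Total tax = $5,154.38712
Effective rate = $5,154.38712 ÷ $536,800 = 0.960% of market value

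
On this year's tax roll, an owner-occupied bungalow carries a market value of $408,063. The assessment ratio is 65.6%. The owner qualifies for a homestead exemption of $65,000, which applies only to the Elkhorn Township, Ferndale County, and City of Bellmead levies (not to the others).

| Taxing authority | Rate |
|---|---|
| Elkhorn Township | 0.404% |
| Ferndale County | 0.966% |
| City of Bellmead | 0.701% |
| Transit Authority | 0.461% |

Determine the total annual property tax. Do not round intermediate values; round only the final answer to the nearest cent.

Assessed value = $408,063 × 0.656 = $267,689.328
Elkhorn Township: ($267,689.328 − $65,000) × 0.00404 = $202,689.328 × 0.00404 = $818.86488512
Ferndale County: ($267,689.328 − $65,000) × 0.00966 = $202,689.328 × 0.00966 = $1,957.97890848
City of Bellmead: ($267,689.328 − $65,000) × 0.00701 = $202,689.328 × 0.00701 = $1,420.85218928
Transit Authority: $267,689.328 × 0.00461 = $1,234.04780208
Total = $5,431.74378496

$5,431.74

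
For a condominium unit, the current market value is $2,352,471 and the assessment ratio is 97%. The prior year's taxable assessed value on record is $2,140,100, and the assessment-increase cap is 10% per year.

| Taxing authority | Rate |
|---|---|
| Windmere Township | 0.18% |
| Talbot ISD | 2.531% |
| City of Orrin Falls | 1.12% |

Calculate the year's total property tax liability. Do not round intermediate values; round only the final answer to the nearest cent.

$87,419.47

Uncapped assessed value = $2,352,471 × 0.97 = $2,281,896.87
Cap limit = $2,140,100 × 1.1 = $2,354,110
Taxable assessed value = min($2,281,896.87, $2,354,110) = $2,281,896.87 (cap does not bind)
Windmere Township: $2,281,896.87 × 0.0018 = $4,107.414366
Talbot ISD: $2,281,896.87 × 0.02531 = $57,754.8097797
City of Orrin Falls: $2,281,896.87 × 0.0112 = $25,557.244944
Total = $87,419.4690897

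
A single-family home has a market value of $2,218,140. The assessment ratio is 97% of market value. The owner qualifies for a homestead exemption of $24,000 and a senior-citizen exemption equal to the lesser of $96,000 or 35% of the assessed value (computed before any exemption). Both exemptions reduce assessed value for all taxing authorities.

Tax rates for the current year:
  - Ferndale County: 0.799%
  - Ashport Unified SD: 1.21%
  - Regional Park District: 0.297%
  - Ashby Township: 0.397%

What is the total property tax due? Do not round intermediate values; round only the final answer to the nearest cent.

$54,914.03

Assessed value = $2,218,140 × 0.97 = $2,151,595.8
Senior-citizen exemption = min($96,000, 35% × $2,151,595.8) = min($96,000, $753,058.53) = $96,000 (dollar cap binds)
Taxable value = $2,151,595.8 − $24,000 − $96,000 = $2,031,595.8
Ferndale County: $2,031,595.8 × 0.00799 = $16,232.450442
Ashport Unified SD: $2,031,595.8 × 0.0121 = $24,582.30918
Regional Park District: $2,031,595.8 × 0.00297 = $6,033.839526
Ashby Township: $2,031,595.8 × 0.00397 = $8,065.435326
Total = $54,914.034474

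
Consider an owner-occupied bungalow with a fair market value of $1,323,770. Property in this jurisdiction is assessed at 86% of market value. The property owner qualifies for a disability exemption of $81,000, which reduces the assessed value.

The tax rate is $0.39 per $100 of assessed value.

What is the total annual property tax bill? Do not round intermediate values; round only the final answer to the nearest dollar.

$4,124

Assessed value = $1,323,770 × 0.86 = $1,138,442.2
Taxable value = $1,138,442.2 − $81,000 = $1,057,442.2
Tax = $1,057,442.2 × 0.0039 = $4,124.02458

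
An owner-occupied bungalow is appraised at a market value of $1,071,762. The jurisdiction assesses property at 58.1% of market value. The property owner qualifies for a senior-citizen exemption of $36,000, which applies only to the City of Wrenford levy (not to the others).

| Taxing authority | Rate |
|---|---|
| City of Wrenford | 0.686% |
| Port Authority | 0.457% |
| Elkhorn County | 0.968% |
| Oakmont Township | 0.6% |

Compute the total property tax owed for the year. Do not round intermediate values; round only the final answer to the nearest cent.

Assessed value = $1,071,762 × 0.581 = $622,693.722
City of Wrenford: ($622,693.722 − $36,000) × 0.00686 = $586,693.722 × 0.00686 = $4,024.71893292
Port Authority: $622,693.722 × 0.00457 = $2,845.71030954
Elkhorn County: $622,693.722 × 0.00968 = $6,027.67522896
Oakmont Township: $622,693.722 × 0.006 = $3,736.162332
Total = $16,634.26680342

$16,634.27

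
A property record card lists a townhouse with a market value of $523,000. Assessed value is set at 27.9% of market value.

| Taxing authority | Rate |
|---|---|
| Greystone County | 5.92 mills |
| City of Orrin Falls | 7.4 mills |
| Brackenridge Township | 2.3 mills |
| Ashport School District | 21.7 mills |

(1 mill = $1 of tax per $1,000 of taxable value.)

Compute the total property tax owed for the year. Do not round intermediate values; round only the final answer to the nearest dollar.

$5,446

Assessed value = $523,000 × 0.279 = $145,917
Greystone County: $145,917 × 0.00592 = $863.82864
City of Orrin Falls: $145,917 × 0.0074 = $1,079.7858
Brackenridge Township: $145,917 × 0.0023 = $335.6091
Ashport School District: $145,917 × 0.0217 = $3,166.3989
Total = $863.82864 + $1,079.7858 + $335.6091 + $3,166.3989 = $5,445.62244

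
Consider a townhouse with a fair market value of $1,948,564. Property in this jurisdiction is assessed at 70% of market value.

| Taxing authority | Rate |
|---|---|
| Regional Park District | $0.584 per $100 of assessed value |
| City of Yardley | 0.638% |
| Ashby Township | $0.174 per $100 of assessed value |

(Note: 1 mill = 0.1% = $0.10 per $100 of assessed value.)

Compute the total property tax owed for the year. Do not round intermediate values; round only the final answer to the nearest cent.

Assessed value = $1,948,564 × 0.7 = $1,363,994.8
Regional Park District: $1,363,994.8 × 0.00584 = $7,965.729632
City of Yardley: $1,363,994.8 × 0.00638 = $8,702.286824
Ashby Township: $1,363,994.8 × 0.00174 = $2,373.350952
Total = $19,041.367408

$19,041.37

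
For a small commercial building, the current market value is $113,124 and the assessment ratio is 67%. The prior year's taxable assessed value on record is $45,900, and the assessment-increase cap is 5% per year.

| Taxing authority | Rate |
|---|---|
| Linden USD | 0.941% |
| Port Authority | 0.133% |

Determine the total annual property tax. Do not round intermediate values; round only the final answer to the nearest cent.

$517.61

Uncapped assessed value = $113,124 × 0.67 = $75,793.08
Cap limit = $45,900 × 1.05 = $48,195
Taxable assessed value = min($75,793.08, $48,195) = $48,195 (cap binds)
Linden USD: $48,195 × 0.00941 = $453.51495
Port Authority: $48,195 × 0.00133 = $64.09935
Total = $517.6143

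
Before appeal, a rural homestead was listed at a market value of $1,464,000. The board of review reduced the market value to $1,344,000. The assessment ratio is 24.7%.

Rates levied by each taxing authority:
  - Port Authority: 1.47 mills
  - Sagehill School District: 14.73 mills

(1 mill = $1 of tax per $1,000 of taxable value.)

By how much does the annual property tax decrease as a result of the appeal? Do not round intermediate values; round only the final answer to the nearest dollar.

$480

Old assessed value = $1,464,000 × 0.247 = $361,608
New assessed value = $1,344,000 × 0.247 = $331,968
Combined rate = 0.00147 + 0.01473 = 0.0162
Old tax = $361,608 × 0.0162 = $5,858.0496
New tax = $331,968 × 0.0162 = $5,377.8816
Reduction = $5,858.0496 − $5,377.8816 = $480.168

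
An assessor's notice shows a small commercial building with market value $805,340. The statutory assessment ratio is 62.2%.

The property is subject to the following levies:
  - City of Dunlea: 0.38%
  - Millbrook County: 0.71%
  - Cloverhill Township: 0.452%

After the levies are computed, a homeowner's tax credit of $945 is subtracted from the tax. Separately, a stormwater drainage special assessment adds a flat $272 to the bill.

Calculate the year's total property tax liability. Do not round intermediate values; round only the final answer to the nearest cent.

$7,051.21

Assessed value = $805,340 × 0.622 = $500,921.48
City of Dunlea: $500,921.48 × 0.0038 = $1,903.501624
Millbrook County: $500,921.48 × 0.0071 = $3,556.542508
Cloverhill Township: $500,921.48 × 0.00452 = $2,264.1650896
Levies subtotal = $7,724.2092216
After credit = $7,724.2092216 − $945 = $6,779.2092216
Total = $6,779.2092216 + $272 = $7,051.2092216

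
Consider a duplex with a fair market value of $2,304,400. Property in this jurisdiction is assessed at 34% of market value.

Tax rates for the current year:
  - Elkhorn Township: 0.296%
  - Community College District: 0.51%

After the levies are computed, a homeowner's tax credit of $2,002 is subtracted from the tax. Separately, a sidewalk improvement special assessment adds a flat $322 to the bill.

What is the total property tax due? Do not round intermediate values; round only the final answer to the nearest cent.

Assessed value = $2,304,400 × 0.34 = $783,496
Elkhorn Township: $783,496 × 0.00296 = $2,319.14816
Community College District: $783,496 × 0.0051 = $3,995.8296
Levies subtotal = $6,314.97776
After credit = $6,314.97776 − $2,002 = $4,312.97776
Total = $4,312.97776 + $322 = $4,634.97776

$4,634.98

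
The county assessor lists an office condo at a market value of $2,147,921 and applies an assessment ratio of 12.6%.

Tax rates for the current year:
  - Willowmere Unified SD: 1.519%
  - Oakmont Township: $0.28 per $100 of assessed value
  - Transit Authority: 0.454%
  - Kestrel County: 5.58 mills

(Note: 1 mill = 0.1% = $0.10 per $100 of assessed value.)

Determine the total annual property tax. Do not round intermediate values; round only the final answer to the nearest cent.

$7,607.64

Assessed value = $2,147,921 × 0.126 = $270,638.046
Willowmere Unified SD: $270,638.046 × 0.01519 = $4,110.99191874
Oakmont Township: $270,638.046 × 0.0028 = $757.7865288
Transit Authority: $270,638.046 × 0.00454 = $1,228.69672884
Kestrel County: $270,638.046 × 0.00558 = $1,510.16029668
Total = $7,607.63547306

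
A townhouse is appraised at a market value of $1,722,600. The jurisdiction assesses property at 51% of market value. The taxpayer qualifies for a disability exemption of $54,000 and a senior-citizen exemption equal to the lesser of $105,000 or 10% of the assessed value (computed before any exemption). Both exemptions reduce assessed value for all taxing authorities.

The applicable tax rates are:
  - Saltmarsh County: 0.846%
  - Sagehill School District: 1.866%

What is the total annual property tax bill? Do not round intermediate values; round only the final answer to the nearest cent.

Assessed value = $1,722,600 × 0.51 = $878,526
Senior-citizen exemption = min($105,000, 10% × $878,526) = min($105,000, $87,852.6) = $87,852.6 (percentage binds)
Taxable value = $878,526 − $54,000 − $87,852.6 = $736,673.4
Saltmarsh County: $736,673.4 × 0.00846 = $6,232.256964
Sagehill School District: $736,673.4 × 0.01866 = $13,746.325644
Total = $19,978.582608

$19,978.58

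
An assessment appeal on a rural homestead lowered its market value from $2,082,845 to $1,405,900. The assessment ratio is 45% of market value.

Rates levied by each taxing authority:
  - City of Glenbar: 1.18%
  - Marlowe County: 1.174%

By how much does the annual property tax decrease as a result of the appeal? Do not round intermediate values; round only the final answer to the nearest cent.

$7,170.88

Old assessed value = $2,082,845 × 0.45 = $937,280.25
New assessed value = $1,405,900 × 0.45 = $632,655
Combined rate = 0.0118 + 0.01174 = 0.02354
Old tax = $937,280.25 × 0.02354 = $22,063.577085
New tax = $632,655 × 0.02354 = $14,892.6987
Reduction = $22,063.577085 − $14,892.6987 = $7,170.878385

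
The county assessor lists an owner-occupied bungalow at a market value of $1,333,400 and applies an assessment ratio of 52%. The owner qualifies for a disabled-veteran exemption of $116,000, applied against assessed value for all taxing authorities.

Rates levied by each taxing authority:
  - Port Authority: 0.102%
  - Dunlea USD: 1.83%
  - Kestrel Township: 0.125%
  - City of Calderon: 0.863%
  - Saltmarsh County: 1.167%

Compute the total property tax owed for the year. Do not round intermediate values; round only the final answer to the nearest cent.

Assessed value = $1,333,400 × 0.52 = $693,368
Taxable value = $693,368 − $116,000 = $577,368
Port Authority: $577,368 × 0.00102 = $588.91536
Dunlea USD: $577,368 × 0.0183 = $10,565.8344
Kestrel Township: $577,368 × 0.00125 = $721.71
City of Calderon: $577,368 × 0.00863 = $4,982.68584
Saltmarsh County: $577,368 × 0.01167 = $6,737.88456
Total = $588.91536 + $10,565.8344 + $721.71 + $4,982.68584 + $6,737.88456 = $23,597.03016

$23,597.03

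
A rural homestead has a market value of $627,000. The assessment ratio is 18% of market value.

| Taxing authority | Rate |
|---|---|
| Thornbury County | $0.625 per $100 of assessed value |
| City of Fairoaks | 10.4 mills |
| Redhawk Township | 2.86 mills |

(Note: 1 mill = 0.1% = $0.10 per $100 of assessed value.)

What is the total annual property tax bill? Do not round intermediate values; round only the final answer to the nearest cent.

$2,201.90

Assessed value = $627,000 × 0.18 = $112,860
Thornbury County: $112,860 × 0.00625 = $705.375
City of Fairoaks: $112,860 × 0.0104 = $1,173.744
Redhawk Township: $112,860 × 0.00286 = $322.7796
Total = $2,201.8986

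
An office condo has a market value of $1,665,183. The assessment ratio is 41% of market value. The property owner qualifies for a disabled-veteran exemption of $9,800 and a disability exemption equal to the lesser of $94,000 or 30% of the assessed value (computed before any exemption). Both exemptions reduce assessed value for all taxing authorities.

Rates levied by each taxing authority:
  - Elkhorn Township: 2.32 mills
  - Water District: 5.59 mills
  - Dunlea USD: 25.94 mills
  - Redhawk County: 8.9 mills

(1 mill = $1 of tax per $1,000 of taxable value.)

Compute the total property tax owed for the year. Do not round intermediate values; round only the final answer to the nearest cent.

$24,749.05

Assessed value = $1,665,183 × 0.41 = $682,725.03
Disability exemption = min($94,000, 30% × $682,725.03) = min($94,000, $204,817.509) = $94,000 (dollar cap binds)
Taxable value = $682,725.03 − $9,800 − $94,000 = $578,925.03
Elkhorn Township: $578,925.03 × 0.00232 = $1,343.1060696
Water District: $578,925.03 × 0.00559 = $3,236.1909177
Dunlea USD: $578,925.03 × 0.02594 = $15,017.3152782
Redhawk County: $578,925.03 × 0.0089 = $5,152.432767
Total = $24,749.0450325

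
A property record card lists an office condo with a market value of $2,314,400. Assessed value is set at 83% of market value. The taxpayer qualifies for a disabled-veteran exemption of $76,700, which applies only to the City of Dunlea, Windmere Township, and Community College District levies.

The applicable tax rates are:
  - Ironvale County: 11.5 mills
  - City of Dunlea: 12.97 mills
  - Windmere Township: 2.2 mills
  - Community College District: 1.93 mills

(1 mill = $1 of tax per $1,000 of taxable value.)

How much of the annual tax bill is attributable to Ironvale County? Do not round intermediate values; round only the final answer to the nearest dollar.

Assessed value = $2,314,400 × 0.83 = $1,920,952
Ironvale County taxable value = $1,920,952 (exemption does not apply)
Ironvale County levy = $1,920,952 × 0.0115 = $22,090.948

$22,091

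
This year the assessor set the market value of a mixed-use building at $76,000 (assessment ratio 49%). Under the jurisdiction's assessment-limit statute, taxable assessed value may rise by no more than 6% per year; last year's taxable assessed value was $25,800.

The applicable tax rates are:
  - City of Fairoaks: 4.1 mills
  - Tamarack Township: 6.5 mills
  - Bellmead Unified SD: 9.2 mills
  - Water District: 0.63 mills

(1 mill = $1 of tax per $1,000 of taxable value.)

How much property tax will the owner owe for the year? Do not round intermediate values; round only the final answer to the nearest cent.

$558.72

Uncapped assessed value = $76,000 × 0.49 = $37,240
Cap limit = $25,800 × 1.06 = $27,348
Taxable assessed value = min($37,240, $27,348) = $27,348 (cap binds)
City of Fairoaks: $27,348 × 0.0041 = $112.1268
Tamarack Township: $27,348 × 0.0065 = $177.762
Bellmead Unified SD: $27,348 × 0.0092 = $251.6016
Water District: $27,348 × 0.00063 = $17.22924
Total = $558.71964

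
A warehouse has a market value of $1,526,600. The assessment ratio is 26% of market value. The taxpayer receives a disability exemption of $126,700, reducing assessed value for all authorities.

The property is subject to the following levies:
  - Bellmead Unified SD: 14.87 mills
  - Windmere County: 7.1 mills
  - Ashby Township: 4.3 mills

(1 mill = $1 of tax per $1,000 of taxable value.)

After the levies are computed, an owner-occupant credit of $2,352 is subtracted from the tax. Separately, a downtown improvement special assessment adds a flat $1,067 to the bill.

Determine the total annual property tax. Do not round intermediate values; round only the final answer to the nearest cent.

Assessed value = $1,526,600 × 0.26 = $396,916
Taxable value = $396,916 − $126,700 = $270,216
Bellmead Unified SD: $270,216 × 0.01487 = $4,018.11192
Windmere County: $270,216 × 0.0071 = $1,918.5336
Ashby Township: $270,216 × 0.0043 = $1,161.9288
Levies subtotal = $7,098.57432
After credit = $7,098.57432 − $2,352 = $4,746.57432
Total = $4,746.57432 + $1,067 = $5,813.57432

$5,813.57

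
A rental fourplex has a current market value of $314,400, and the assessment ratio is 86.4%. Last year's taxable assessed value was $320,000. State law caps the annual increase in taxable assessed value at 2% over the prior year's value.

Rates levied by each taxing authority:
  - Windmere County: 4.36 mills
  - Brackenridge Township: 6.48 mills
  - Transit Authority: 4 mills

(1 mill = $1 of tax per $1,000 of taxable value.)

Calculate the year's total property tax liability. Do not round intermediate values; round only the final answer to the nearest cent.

$4,031.16

Uncapped assessed value = $314,400 × 0.864 = $271,641.6
Cap limit = $320,000 × 1.02 = $326,400
Taxable assessed value = min($271,641.6, $326,400) = $271,641.6 (cap does not bind)
Windmere County: $271,641.6 × 0.00436 = $1,184.357376
Brackenridge Township: $271,641.6 × 0.00648 = $1,760.237568
Transit Authority: $271,641.6 × 0.004 = $1,086.5664
Total = $4,031.161344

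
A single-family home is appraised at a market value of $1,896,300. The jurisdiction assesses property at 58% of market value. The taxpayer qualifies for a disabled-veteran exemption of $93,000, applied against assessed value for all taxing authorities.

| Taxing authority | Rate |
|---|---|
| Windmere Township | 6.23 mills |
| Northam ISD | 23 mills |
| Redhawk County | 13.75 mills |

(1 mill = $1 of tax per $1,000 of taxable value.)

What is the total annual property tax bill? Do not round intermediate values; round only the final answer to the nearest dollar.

$43,275

Assessed value = $1,896,300 × 0.58 = $1,099,854
Taxable value = $1,099,854 − $93,000 = $1,006,854
Windmere Township: $1,006,854 × 0.00623 = $6,272.70042
Northam ISD: $1,006,854 × 0.023 = $23,157.642
Redhawk County: $1,006,854 × 0.01375 = $13,844.2425
Total = $6,272.70042 + $23,157.642 + $13,844.2425 = $43,274.58492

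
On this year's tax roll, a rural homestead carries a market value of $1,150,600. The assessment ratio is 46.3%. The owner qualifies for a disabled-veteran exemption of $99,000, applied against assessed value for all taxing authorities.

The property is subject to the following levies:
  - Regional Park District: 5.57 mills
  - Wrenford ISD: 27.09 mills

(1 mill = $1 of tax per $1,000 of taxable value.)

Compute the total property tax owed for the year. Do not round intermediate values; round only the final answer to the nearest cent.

Assessed value = $1,150,600 × 0.463 = $532,727.8
Taxable value = $532,727.8 − $99,000 = $433,727.8
Regional Park District: $433,727.8 × 0.00557 = $2,415.863846
Wrenford ISD: $433,727.8 × 0.02709 = $11,749.686102
Total = $2,415.863846 + $11,749.686102 = $14,165.549948

$14,165.55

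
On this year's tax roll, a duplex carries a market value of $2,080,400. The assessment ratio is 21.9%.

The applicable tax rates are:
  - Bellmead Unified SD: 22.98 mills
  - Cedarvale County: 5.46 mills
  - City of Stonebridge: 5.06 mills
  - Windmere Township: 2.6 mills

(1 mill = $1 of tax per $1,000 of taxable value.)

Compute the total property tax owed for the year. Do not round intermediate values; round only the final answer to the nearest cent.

Assessed value = $2,080,400 × 0.219 = $455,607.6
Bellmead Unified SD: $455,607.6 × 0.02298 = $10,469.862648
Cedarvale County: $455,607.6 × 0.00546 = $2,487.617496
City of Stonebridge: $455,607.6 × 0.00506 = $2,305.374456
Windmere Township: $455,607.6 × 0.0026 = $1,184.57976
Total = $10,469.862648 + $2,487.617496 + $2,305.374456 + $1,184.57976 = $16,447.43436

$16,447.43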